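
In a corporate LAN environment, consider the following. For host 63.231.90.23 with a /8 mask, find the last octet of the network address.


Given: IP = 63.231.90.23, prefix = /8
Subnet mask = 255.0.0.0
Last octet of IP: 23
Last octet of mask: 0
Network last octet = 23 AND 0 = 0

0


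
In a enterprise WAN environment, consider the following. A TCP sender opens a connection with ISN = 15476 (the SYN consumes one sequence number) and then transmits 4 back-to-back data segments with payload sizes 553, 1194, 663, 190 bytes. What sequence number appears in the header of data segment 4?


The SYN occupies sequence number ISN = 15476, so the first data byte is ISN + 1 = 15477.
SEQ of data segment i = (ISN + 1) + sum of payload sizes of segments 1..i-1.
Segment 1: SEQ = 15477, payload = 553 bytes
Segment 2: SEQ = 16030, payload = 1194 bytes
Segment 3: SEQ = 17224, payload = 663 bytes
Segment 4: SEQ = 17887, payload = 190 bytes
SEQ of segment 4 = 15477 + 553 + 1194 + 663 = 17887

17887


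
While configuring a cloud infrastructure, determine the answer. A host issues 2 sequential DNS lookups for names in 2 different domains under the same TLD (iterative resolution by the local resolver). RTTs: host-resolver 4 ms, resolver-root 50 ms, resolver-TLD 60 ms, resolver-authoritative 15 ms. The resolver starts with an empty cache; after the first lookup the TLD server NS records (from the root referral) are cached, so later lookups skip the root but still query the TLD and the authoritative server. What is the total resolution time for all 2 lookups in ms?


Lookup 1 (cold cache): local + root + TLD + auth = 4 + 50 + 60 + 15 = 129 ms
Lookups 2..2 (TLD NS cached -> skip root; new domain -> still ask TLD and auth): local + TLD + auth = 4 + 60 + 15 = 79 ms each
Remaining 1 lookups: 1 * 79 = 79 ms
Total = 129 + 79 = 208 ms

208


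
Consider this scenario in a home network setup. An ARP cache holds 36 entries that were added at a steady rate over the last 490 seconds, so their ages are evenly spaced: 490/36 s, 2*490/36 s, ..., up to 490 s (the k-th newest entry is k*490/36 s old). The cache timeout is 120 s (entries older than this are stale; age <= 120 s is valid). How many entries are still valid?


Ages are k * 490/36 s for k = 1..36 (spacing = 13.6111 s).
Entry k is valid iff k * 490/36 <= 120 iff k <= 36 * 120 / 490 = 8.8163
n_valid = floor(8.8163) = 8
(n_stale = 36 - 8 = 28)

8


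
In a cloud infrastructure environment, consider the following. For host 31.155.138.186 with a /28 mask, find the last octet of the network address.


Given: IP = 31.155.138.186, prefix = /28
Subnet mask = 255.255.255.240
Last octet of IP: 186
Last octet of mask: 240
Network last octet = 186 AND 240 = 176

176


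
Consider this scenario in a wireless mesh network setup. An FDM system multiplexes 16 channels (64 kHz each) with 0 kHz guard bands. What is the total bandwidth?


Given: 16 channels, 64 kHz each, guard = 0 kHz
Channel bandwidth = 16 * 64 = 1024 kHz
Guard bands = 15 gaps * 0 kHz = 0 kHz
Total = 1024 + 0 = 1024 kHz

1024


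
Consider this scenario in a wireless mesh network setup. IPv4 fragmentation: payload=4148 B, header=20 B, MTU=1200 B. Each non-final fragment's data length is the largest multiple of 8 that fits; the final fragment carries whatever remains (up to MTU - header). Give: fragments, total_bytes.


Max data per non-final fragment = floor((MTU - header)/8)*8 = floor((1200 - 20)/8)*8 = floor(1180/8)*8 = 1176 B
Final fragment needs no 8-byte alignment: it can carry up to MTU - header = 1180 B
Non-final fragments needed = ceil((payload - 1180) / 1176) = ceil(2968/1176) = ceil(2.5238) = 3
Number of fragments = 3 + 1 = 4
Fragment sizes (data): 3 * 1176 B + 620 B (last, 620 <= 1180 OK)
Total bytes sent = payload + n_frags * header = 4148 + 4*20 = 4148 + 80 = 4228 B

4, 4228


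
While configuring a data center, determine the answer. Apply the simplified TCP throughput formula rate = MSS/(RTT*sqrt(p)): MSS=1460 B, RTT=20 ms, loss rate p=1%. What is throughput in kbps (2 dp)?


Given: MSS = 1460 bytes, RTT = 20 ms, loss = 1%
RTT in seconds = 20 / 1000 = 0.02
Loss rate = 1% = 0.01
sqrt(loss) = sqrt(0.01) = 0.1
Throughput (bytes/s) = 1460 / (0.02 * 0.1) = 730000.0000
Throughput (kbps) = 730000.0000 * 8 / 1000 = 5840.000000 -> 5840.00 kbps (2 dp)

5840.00


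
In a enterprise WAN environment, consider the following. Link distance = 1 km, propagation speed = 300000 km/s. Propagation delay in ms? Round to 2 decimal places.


Given: distance = 1 km, speed = 300000 km/s
Delay = distance / speed = 1 / 300000 seconds
Delay in ms = 1 * 1000 / 300000
Delay = 0.0033 ms
Rounded to 2 dp = 0.00 ms

0.00


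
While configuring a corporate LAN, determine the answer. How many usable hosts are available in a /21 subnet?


Given: subnet mask /21
Host bits = 32 - 21 = 11
Total addresses = 2^11 = 2048
Usable hosts = 2048 - 2 (network + broadcast) = 2046

2046


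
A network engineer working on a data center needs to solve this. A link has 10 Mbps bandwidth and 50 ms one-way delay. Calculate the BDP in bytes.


Given: bandwidth = 10 Mbps, delay = 50 ms
BDP in bits = 10 * 10^6 * 50 / 1000
BDP in bits = 500000
BDP in bytes = 500000 / 8 = 62500

62500


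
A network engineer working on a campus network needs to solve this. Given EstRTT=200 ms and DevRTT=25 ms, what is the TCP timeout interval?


Given: EstRTT = 200 ms, DevRTT = 25 ms
Timeout = EstRTT + 4 * DevRTT
4 * DevRTT = 4 * 25 = 100
Timeout = 200 + 100 = 300 ms

300


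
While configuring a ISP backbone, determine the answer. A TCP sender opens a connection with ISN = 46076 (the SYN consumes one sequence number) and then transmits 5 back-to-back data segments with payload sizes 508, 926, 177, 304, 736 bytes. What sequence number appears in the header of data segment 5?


The SYN occupies sequence number ISN = 46076, so the first data byte is ISN + 1 = 46077.
SEQ of data segment i = (ISN + 1) + sum of payload sizes of segments 1..i-1.
Segment 1: SEQ = 46077, payload = 508 bytes
Segment 2: SEQ = 46585, payload = 926 bytes
Segment 3: SEQ = 47511, payload = 177 bytes
Segment 4: SEQ = 47688, payload = 304 bytes
Segment 5: SEQ = 47992, payload = 736 bytes
SEQ of segment 5 = 46077 + 508 + 926 + 177 + 304 = 47992

47992


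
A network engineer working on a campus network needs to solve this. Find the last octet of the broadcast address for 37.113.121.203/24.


Given: IP = 37.113.121.203, prefix = /24
Host bits = 32 - 24 = 8
Network last octet = 203 AND mask = 0
Host part size = 2^8 - 1 = 255
Broadcast last octet = 0 OR 255 = 255

255


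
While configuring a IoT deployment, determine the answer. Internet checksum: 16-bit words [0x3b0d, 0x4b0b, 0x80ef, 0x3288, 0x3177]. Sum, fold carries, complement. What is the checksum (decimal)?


Given words: [0x3b0d, 0x4b0b, 0x80ef, 0x3288, 0x3177]
Step 1: Sum all words
Raw sum = 15117 + 19211 + 33007 + 12936 + 12663 = 92934
Step 2: Fold carry: (27398 + 1) = 27399
One's complement = ~27399 & 0xFFFF = 38136

38136


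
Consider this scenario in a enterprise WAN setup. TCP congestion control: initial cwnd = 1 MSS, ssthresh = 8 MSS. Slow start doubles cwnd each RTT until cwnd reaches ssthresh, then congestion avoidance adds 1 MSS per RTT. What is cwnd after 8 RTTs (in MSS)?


RTT 0: cwnd = 1 MSS (initial)
RTT 1: cwnd = 2 MSS (slow start, doubled)
RTT 2: cwnd = 4 MSS (slow start, doubled)
RTT 3: cwnd = 8 MSS (slow start, doubled)
RTT 4: cwnd = 9 MSS (congestion avoidance, +1)
RTT 5: cwnd = 10 MSS (congestion avoidance, +1)
RTT 6: cwnd = 11 MSS (congestion avoidance, +1)
RTT 7: cwnd = 12 MSS (congestion avoidance, +1)
RTT 8: cwnd = 13 MSS (congestion avoidance, +1)

13


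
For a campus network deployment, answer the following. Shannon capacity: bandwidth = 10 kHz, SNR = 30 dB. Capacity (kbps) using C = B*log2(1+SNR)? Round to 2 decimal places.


Given: B = 10 kHz, SNR = 30 dB
SNR linear = 10^(30/10) = 1000
1 + SNR = 1001
log2(1001) = 9.9672262588
C = 10 * 1000 * 9.9672262588 = 99672.2626 bps
C = 99.672263 kbps -> 99.67 kbps (2 dp)

99.67


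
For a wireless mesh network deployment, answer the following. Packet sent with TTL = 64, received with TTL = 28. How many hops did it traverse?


Given: initial TTL = 64, received TTL = 28
Hops = initial TTL - received TTL
Hops = 64 - 28 = 36

36


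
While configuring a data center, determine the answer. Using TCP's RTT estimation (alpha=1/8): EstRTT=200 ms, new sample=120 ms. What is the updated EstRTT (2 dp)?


Given: EstRTT = 200 ms, SampleRTT = 120 ms, alpha = 1/8
New EstRTT = (1 - alpha) * EstRTT + alpha * SampleRTT
(7/8) * 200 = 175
(1/8) * 120 = 15
New EstRTT = 175 + 15 = 190 ms -> 190.00 ms (2 dp)

190.00


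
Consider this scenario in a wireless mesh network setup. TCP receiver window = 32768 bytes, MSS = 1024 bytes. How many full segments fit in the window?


Given: RWND = 32768 bytes, MSS = 1024 bytes
Full segments = floor(RWND / MSS)
Full segments = floor(32768 / 1024)
Full segments = floor(32.0) = 32

32


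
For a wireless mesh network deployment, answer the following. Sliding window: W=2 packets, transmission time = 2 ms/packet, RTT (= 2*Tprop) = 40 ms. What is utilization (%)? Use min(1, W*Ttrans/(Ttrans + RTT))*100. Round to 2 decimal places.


Given: W = 2, Ttrans = 2 ms, RTT = 40 ms (= 2 * Tprop, Tprop = 20 ms)
Cycle time = Ttrans + RTT = 2 + 40 = 42 ms (first packet sent until its ACK returns)
W * Ttrans = 2 * 2 = 4 ms of sending per cycle
W * Ttrans / (Ttrans + RTT) = 4 / 42 = 0.095238
U = min(1, 0.095238) = 0.095238
U% = 9.52%

9.52


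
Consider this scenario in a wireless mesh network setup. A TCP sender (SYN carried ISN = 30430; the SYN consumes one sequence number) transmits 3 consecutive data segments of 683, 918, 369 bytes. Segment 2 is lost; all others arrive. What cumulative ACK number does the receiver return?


SYN uses sequence number 30430; first data byte = ISN + 1 = 30431.
Segment 1: SEQ = 30431, len = 683 B, covers [30431, 31113]
Segment 2: SEQ = 31114, len = 918 B, covers [31114, 32031] [LOST]
Segment 3: SEQ = 32032, len = 369 B, covers [32032, 32400]
In-order data received: bytes [30431, 31113] (segments 1..1).
Segment 2 missing -> gap begins at byte 31114; later segments buffered out of order.
Cumulative ACK = next expected in-order byte = 30431 + 683 = 31114

31114


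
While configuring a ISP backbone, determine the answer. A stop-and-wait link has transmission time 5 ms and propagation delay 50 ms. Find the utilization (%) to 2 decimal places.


Given: Ttrans = 5 ms, Tprop = 50 ms
RTT = 2 * Tprop = 2 * 50 = 100 ms
U = Ttrans / (Ttrans + RTT)
U = 5 / (5 + 100)
U = 5 / 105 = 0.047619
U% = 4.76%

4.76


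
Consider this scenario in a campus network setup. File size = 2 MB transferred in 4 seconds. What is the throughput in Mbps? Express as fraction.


Given: file = 2 MB, time = 4 s
File in Mb = 2 * 8 = 16 Mb
Throughput = 16 / 4 Mbps
Throughput = 4 Mbps

4


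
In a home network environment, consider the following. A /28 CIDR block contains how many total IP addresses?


Given: CIDR prefix /28
Host bits = 32 - 28 = 4
Total addresses = 2^4 = 16

16


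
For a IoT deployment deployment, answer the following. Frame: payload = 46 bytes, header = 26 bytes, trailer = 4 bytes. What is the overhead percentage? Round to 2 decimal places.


Given: payload = 46 B, header = 26 B, trailer = 4 B
Overhead bytes = header + trailer = 26 + 4 = 30
Total frame = payload + overhead = 46 + 30 = 76
Overhead % = 30 / 76 * 100 = 39.4737% -> 39.47% (2 dp)

39.47


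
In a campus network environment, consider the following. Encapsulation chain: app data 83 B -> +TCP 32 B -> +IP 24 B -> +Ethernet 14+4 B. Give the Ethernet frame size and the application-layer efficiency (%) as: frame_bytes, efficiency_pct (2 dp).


TCP segment = 83 + 32 = 115 B
IP packet = 115 + 24 = 139 B
Ethernet frame = 139 + 14 + 4 = 157 B
Efficiency = app / frame = 83 / 157 = 0.528662 = 52.8662% -> 52.87% (2 dp)

157, 52.87


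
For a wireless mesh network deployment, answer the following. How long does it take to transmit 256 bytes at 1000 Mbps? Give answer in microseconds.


Given: packet = 256 bytes, bandwidth = 1000 Mbps
Packet in bits = 256 * 8 = 2048 bits
Bandwidth = 1000 * 10^6 = 1000000000 bps
Time = 2048 / 1000000000 seconds
Time in us = 2048 * 10^6 / 1000000000 = 2.048

2.048


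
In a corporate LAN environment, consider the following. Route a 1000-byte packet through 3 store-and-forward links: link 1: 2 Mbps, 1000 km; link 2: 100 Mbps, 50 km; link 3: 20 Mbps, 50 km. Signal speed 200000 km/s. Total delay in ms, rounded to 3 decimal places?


Packet = 1000 bytes = 8000 bits. Store-and-forward: sum (t_trans + t_prop) per link.
Link 1: t_trans = 8000/(2*10^6) s = 4.0000 ms; t_prop = 1000/200000 s = 5.0000 ms; subtotal = 9.0000 ms
Link 2: t_trans = 8000/(100*10^6) s = 0.0800 ms; t_prop = 50/200000 s = 0.2500 ms; subtotal = 0.3300 ms
Link 3: t_trans = 8000/(20*10^6) s = 0.4000 ms; t_prop = 50/200000 s = 0.2500 ms; subtotal = 0.6500 ms
End-to-end = 9.0000 + 0.3300 + 0.6500 = 9.9800 ms -> 9.980 ms (3 dp)

9.980


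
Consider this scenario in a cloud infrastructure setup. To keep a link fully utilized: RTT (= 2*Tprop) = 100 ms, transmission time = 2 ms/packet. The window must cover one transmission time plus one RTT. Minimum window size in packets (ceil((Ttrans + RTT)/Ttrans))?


Given: Ttrans = 2 ms, RTT = 100 ms (= 2 * Tprop, Tprop = 50 ms)
Time until first ACK returns = Ttrans + RTT = 2 + 100 = 102 ms
Need W * Ttrans >= Ttrans + RTT  ->  W >= (Ttrans + RTT) / Ttrans
(Ttrans + RTT) / Ttrans = 102 / 2 = 51
W_min = ceil(51) = 51

51


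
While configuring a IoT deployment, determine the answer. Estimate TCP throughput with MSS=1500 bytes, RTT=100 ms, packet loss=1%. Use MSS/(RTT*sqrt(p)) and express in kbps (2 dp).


Given: MSS = 1500 bytes, RTT = 100 ms, loss = 1%
RTT in seconds = 100 / 1000 = 0.1
Loss rate = 1% = 0.01
sqrt(loss) = sqrt(0.01) = 0.1
Throughput (bytes/s) = 1500 / (0.1 * 0.1) = 150000.0000
Throughput (kbps) = 150000.0000 * 8 / 1000 = 1200.000000 -> 1200.00 kbps (2 dp)

1200.00


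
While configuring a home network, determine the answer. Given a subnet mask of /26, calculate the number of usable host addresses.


Given: subnet mask /26
Host bits = 32 - 26 = 6
Total addresses = 2^6 = 64
Usable hosts = 64 - 2 (network + broadcast) = 62

62


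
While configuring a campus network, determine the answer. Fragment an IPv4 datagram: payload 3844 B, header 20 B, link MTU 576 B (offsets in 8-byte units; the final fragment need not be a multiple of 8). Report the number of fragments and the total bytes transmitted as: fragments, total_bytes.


Max data per non-final fragment = floor((MTU - header)/8)*8 = floor((576 - 20)/8)*8 = floor(556/8)*8 = 552 B
Final fragment needs no 8-byte alignment: it can carry up to MTU - header = 556 B
Non-final fragments needed = ceil((payload - 556) / 552) = ceil(3288/552) = ceil(5.9565) = 6
Number of fragments = 6 + 1 = 7
Fragment sizes (data): 6 * 552 B + 532 B (last, 532 <= 556 OK)
Total bytes sent = payload + n_frags * header = 3844 + 7*20 = 3844 + 140 = 3984 B

7, 3984


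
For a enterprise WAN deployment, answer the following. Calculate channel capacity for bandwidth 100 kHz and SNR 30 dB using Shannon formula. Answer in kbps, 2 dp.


Given: B = 100 kHz, SNR = 30 dB
SNR linear = 10^(30/10) = 1000
1 + SNR = 1001
log2(1001) = 9.9672262588
C = 100 * 1000 * 9.9672262588 = 996722.6259 bps
C = 996.722626 kbps -> 996.72 kbps (2 dp)

996.72


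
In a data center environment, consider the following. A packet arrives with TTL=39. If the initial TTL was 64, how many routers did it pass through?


Given: initial TTL = 64, received TTL = 39
Hops = initial TTL - received TTL
Hops = 64 - 39 = 25

25


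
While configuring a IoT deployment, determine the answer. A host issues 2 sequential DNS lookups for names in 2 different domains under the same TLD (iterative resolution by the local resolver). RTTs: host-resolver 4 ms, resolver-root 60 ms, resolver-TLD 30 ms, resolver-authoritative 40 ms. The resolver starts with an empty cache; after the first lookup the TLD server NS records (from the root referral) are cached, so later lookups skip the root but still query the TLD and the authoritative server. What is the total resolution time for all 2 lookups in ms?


Lookup 1 (cold cache): local + root + TLD + auth = 4 + 60 + 30 + 40 = 134 ms
Lookups 2..2 (TLD NS cached -> skip root; new domain -> still ask TLD and auth): local + TLD + auth = 4 + 30 + 40 = 74 ms each
Remaining 1 lookups: 1 * 74 = 74 ms
Total = 134 + 74 = 208 ms

208


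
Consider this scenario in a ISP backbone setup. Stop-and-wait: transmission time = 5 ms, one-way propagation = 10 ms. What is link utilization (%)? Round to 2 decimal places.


Given: Ttrans = 5 ms, Tprop = 10 ms
RTT = 2 * Tprop = 2 * 10 = 20 ms
U = Ttrans / (Ttrans + RTT)
U = 5 / (5 + 20)
U = 5 / 25 = 0.2
U% = 20.00%

20.00


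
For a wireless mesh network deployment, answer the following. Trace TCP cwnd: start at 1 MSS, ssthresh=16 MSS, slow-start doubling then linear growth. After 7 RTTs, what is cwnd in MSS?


RTT 0: cwnd = 1 MSS (initial)
RTT 1: cwnd = 2 MSS (slow start, doubled)
RTT 2: cwnd = 4 MSS (slow start, doubled)
RTT 3: cwnd = 8 MSS (slow start, doubled)
RTT 4: cwnd = 16 MSS (slow start, doubled)
RTT 5: cwnd = 17 MSS (congestion avoidance, +1)
RTT 6: cwnd = 18 MSS (congestion avoidance, +1)
RTT 7: cwnd = 19 MSS (congestion avoidance, +1)

19


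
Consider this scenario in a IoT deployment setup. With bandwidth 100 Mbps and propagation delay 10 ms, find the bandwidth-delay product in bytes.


Given: bandwidth = 100 Mbps, delay = 10 ms
BDP in bits = 100 * 10^6 * 10 / 1000
BDP in bits = 1000000
BDP in bytes = 1000000 / 8 = 125000

125000


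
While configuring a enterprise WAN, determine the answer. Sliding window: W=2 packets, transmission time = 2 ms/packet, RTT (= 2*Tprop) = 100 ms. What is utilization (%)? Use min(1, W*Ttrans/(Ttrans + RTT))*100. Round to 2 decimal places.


Given: W = 2, Ttrans = 2 ms, RTT = 100 ms (= 2 * Tprop, Tprop = 50 ms)
Cycle time = Ttrans + RTT = 2 + 100 = 102 ms (first packet sent until its ACK returns)
W * Ttrans = 2 * 2 = 4 ms of sending per cycle
W * Ttrans / (Ttrans + RTT) = 4 / 102 = 0.039216
U = min(1, 0.039216) = 0.039216
U% = 3.92%

3.92


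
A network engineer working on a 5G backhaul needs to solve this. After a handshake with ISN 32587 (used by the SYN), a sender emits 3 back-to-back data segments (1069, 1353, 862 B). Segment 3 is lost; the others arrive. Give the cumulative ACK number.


SYN uses sequence number 32587; first data byte = ISN + 1 = 32588.
Segment 1: SEQ = 32588, len = 1069 B, covers [32588, 33656]
Segment 2: SEQ = 33657, len = 1353 B, covers [33657, 35009]
Segment 3: SEQ = 35010, len = 862 B, covers [35010, 35871] [LOST]
In-order data received: bytes [32588, 35009] (segments 1..2).
Segment 3 missing -> gap begins at byte 35010.
Cumulative ACK = next expected in-order byte = 32588 + 1069 + 1353 = 35010

35010


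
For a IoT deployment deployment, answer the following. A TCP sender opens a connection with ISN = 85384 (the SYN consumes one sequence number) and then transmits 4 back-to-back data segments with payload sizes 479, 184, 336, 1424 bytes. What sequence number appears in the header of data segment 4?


The SYN occupies sequence number ISN = 85384, so the first data byte is ISN + 1 = 85385.
SEQ of data segment i = (ISN + 1) + sum of payload sizes of segments 1..i-1.
Segment 1: SEQ = 85385, payload = 479 bytes
Segment 2: SEQ = 85864, payload = 184 bytes
Segment 3: SEQ = 86048, payload = 336 bytes
Segment 4: SEQ = 86384, payload = 1424 bytes
SEQ of segment 4 = 85385 + 479 + 184 + 336 = 86384

86384


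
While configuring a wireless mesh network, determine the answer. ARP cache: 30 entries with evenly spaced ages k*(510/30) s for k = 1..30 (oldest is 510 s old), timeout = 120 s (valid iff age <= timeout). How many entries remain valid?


Ages are k * 510/30 s for k = 1..30 (spacing = 17.0000 s).
Entry k is valid iff k * 510/30 <= 120 iff k <= 30 * 120 / 510 = 7.0588
n_valid = floor(7.0588) = 7
(n_stale = 30 - 7 = 23)

7


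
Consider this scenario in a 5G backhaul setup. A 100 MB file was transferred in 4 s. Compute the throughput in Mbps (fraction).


Given: file = 100 MB, time = 4 s
File in Mb = 100 * 8 = 800 Mb
Throughput = 800 / 4 Mbps
Throughput = 200 Mbps

200


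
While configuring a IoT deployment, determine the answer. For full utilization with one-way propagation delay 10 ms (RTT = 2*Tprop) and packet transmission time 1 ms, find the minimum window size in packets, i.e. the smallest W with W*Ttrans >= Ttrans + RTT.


Given: Ttrans = 1 ms, RTT = 20 ms (= 2 * Tprop, Tprop = 10 ms)
Time until first ACK returns = Ttrans + RTT = 1 + 20 = 21 ms
Need W * Ttrans >= Ttrans + RTT  ->  W >= (Ttrans + RTT) / Ttrans
(Ttrans + RTT) / Ttrans = 21 / 1 = 21
W_min = ceil(21) = 21

21


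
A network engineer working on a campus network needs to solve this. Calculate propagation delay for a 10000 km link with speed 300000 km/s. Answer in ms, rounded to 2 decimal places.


Given: distance = 10000 km, speed = 300000 km/s
Delay = distance / speed = 10000 / 300000 seconds
Delay in ms = 10000 * 1000 / 300000
Delay = 33.3333 ms
Rounded to 2 dp = 33.33 ms

33.33


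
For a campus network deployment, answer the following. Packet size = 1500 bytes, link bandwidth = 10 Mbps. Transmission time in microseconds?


Given: packet = 1500 bytes, bandwidth = 10 Mbps
Packet in bits = 1500 * 8 = 12000 bits
Bandwidth = 10 * 10^6 = 10000000 bps
Time = 12000 / 10000000 seconds
Time in us = 12000 * 10^6 / 10000000 = 1200

1200


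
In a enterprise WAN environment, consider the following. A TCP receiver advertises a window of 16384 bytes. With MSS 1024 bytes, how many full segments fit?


Given: RWND = 16384 bytes, MSS = 1024 bytes
Full segments = floor(RWND / MSS)
Full segments = floor(16384 / 1024)
Full segments = floor(16.0) = 16

16


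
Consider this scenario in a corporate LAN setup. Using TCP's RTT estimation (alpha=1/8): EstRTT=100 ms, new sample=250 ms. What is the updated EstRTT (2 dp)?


Given: EstRTT = 100 ms, SampleRTT = 250 ms, alpha = 1/8
New EstRTT = (1 - alpha) * EstRTT + alpha * SampleRTT
(7/8) * 100 = 87.5
(1/8) * 250 = 31.25
New EstRTT = 87.5 + 31.25 = 118.75 ms -> 118.75 ms (2 dp)

118.75


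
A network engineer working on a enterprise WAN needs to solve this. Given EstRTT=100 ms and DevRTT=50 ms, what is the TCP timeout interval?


Given: EstRTT = 100 ms, DevRTT = 50 ms
Timeout = EstRTT + 4 * DevRTT
4 * DevRTT = 4 * 50 = 200
Timeout = 100 + 200 = 300 ms

300


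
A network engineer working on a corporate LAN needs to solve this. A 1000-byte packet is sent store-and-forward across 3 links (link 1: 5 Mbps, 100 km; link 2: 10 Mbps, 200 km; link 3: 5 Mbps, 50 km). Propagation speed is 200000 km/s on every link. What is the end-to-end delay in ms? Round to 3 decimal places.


Packet = 1000 bytes = 8000 bits. Store-and-forward: sum (t_trans + t_prop) per link.
Link 1: t_trans = 8000/(5*10^6) s = 1.6000 ms; t_prop = 100/200000 s = 0.5000 ms; subtotal = 2.1000 ms
Link 2: t_trans = 8000/(10*10^6) s = 0.8000 ms; t_prop = 200/200000 s = 1.0000 ms; subtotal = 1.8000 ms
Link 3: t_trans = 8000/(5*10^6) s = 1.6000 ms; t_prop = 50/200000 s = 0.2500 ms; subtotal = 1.8500 ms
End-to-end = 2.1000 + 1.8000 + 1.8500 = 5.7500 ms -> 5.750 ms (3 dp)

5.750


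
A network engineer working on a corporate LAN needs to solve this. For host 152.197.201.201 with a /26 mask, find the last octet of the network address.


Given: IP = 152.197.201.201, prefix = /26
Subnet mask = 255.255.255.192
Last octet of IP: 201
Last octet of mask: 192
Network last octet = 201 AND 192 = 192

192


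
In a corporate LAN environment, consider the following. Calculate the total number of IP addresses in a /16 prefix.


Given: CIDR prefix /16
Host bits = 32 - 16 = 16
Total addresses = 2^16 = 65536

65536


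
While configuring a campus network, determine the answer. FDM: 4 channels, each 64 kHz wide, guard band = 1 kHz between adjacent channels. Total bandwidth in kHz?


Given: 4 channels, 64 kHz each, guard = 1 kHz
Channel bandwidth = 4 * 64 = 256 kHz
Guard bands = 3 gaps * 1 kHz = 3 kHz
Total = 256 + 3 = 259 kHz

259


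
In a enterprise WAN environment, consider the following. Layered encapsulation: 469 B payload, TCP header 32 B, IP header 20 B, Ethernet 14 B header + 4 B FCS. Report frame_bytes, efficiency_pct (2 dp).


TCP segment = 469 + 32 = 501 B
IP packet = 501 + 20 = 521 B
Ethernet frame = 521 + 14 + 4 = 539 B
Efficiency = app / frame = 469 / 539 = 0.870130 = 87.0130% -> 87.01% (2 dp)

539, 87.01


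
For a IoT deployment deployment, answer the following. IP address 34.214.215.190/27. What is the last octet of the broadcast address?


Given: IP = 34.214.215.190, prefix = /27
Host bits = 32 - 27 = 5
Network last octet = 190 AND mask = 160
Host part size = 2^5 - 1 = 31
Broadcast last octet = 160 OR 31 = 191

191


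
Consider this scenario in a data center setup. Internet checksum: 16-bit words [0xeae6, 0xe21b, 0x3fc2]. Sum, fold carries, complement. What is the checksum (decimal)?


Given words: [0xeae6, 0xe21b, 0x3fc2]
Step 1: Sum all words
Raw sum = 60134 + 57883 + 16322 = 134339
Step 2: Fold carry: (3267 + 2) = 3269
One's complement = ~3269 & 0xFFFF = 62266

62266


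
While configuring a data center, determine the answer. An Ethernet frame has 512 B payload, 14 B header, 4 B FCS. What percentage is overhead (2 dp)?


Given: payload = 512 B, header = 14 B, trailer = 4 B
Overhead bytes = header + trailer = 14 + 4 = 18
Total frame = payload + overhead = 512 + 18 = 530
Overhead % = 18 / 530 * 100 = 3.3962% -> 3.40% (2 dp)

3.40


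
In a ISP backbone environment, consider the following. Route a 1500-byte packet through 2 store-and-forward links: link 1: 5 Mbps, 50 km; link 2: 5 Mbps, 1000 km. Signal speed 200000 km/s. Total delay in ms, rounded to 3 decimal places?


Packet = 1500 bytes = 12000 bits. Store-and-forward: sum (t_trans + t_prop) per link.
Link 1: t_trans = 12000/(5*10^6) s = 2.4000 ms; t_prop = 50/200000 s = 0.2500 ms; subtotal = 2.6500 ms
Link 2: t_trans = 12000/(5*10^6) s = 2.4000 ms; t_prop = 1000/200000 s = 5.0000 ms; subtotal = 7.4000 ms
End-to-end = 2.6500 + 7.4000 = 10.0500 ms -> 10.050 ms (3 dp)

10.050


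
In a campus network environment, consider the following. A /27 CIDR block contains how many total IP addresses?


Given: CIDR prefix /27
Host bits = 32 - 27 = 5
Total addresses = 2^5 = 32

32


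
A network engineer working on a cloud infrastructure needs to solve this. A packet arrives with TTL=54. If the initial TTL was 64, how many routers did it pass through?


Given: initial TTL = 64, received TTL = 54
Hops = initial TTL - received TTL
Hops = 64 - 54 = 10

10


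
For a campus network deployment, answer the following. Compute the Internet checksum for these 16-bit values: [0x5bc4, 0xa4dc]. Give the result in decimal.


Given words: [0x5bc4, 0xa4dc]
Step 1: Sum all words
Raw sum = 23492 + 42204 = 65696
Step 2: Fold carry: (160 + 1) = 161
One's complement = ~161 & 0xFFFF = 65374

65374


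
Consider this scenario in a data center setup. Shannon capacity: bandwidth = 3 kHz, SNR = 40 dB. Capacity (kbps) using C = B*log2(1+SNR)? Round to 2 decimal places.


Given: B = 3 kHz, SNR = 40 dB
SNR linear = 10^(40/10) = 10000
1 + SNR = 10001
log2(10001) = 13.2878566418
C = 3 * 1000 * 13.2878566418 = 39863.5699 bps
C = 39.863570 kbps -> 39.86 kbps (2 dp)

39.86


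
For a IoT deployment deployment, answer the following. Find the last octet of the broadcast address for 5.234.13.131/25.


Given: IP = 5.234.13.131, prefix = /25
Host bits = 32 - 25 = 7
Network last octet = 131 AND mask = 128
Host part size = 2^7 - 1 = 127
Broadcast last octet = 128 OR 127 = 255

255


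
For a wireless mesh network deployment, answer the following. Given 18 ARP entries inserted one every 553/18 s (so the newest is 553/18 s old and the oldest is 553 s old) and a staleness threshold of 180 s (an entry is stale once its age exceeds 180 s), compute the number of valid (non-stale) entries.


Ages are k * 553/18 s for k = 1..18 (spacing = 30.7222 s).
Entry k is valid iff k * 553/18 <= 180 iff k <= 18 * 180 / 553 = 5.8590
n_valid = floor(5.8590) = 5
(n_stale = 18 - 5 = 13)

5


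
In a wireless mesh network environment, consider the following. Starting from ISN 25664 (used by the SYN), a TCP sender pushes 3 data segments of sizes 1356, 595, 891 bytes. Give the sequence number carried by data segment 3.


The SYN occupies sequence number ISN = 25664, so the first data byte is ISN + 1 = 25665.
SEQ of data segment i = (ISN + 1) + sum of payload sizes of segments 1..i-1.
Segment 1: SEQ = 25665, payload = 1356 bytes
Segment 2: SEQ = 27021, payload = 595 bytes
Segment 3: SEQ = 27616, payload = 891 bytes
SEQ of segment 3 = 25665 + 1356 + 595 = 27616

27616


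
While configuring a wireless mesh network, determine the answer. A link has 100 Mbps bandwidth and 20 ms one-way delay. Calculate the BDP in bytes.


Given: bandwidth = 100 Mbps, delay = 20 ms
BDP in bits = 100 * 10^6 * 20 / 1000
BDP in bits = 2000000
BDP in bytes = 2000000 / 8 = 250000

250000


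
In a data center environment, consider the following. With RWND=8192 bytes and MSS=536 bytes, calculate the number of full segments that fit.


Given: RWND = 8192 bytes, MSS = 536 bytes
Full segments = floor(RWND / MSS)
Full segments = floor(8192 / 536)
Full segments = floor(15.2836) = 15

15


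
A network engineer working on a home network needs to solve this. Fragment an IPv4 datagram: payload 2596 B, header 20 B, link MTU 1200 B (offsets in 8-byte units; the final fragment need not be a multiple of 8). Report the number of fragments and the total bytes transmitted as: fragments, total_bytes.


Max data per non-final fragment = floor((MTU - header)/8)*8 = floor((1200 - 20)/8)*8 = floor(1180/8)*8 = 1176 B
Final fragment needs no 8-byte alignment: it can carry up to MTU - header = 1180 B
Non-final fragments needed = ceil((payload - 1180) / 1176) = ceil(1416/1176) = ceil(1.2041) = 2
Number of fragments = 2 + 1 = 3
Fragment sizes (data): 2 * 1176 B + 244 B (last, 244 <= 1180 OK)
Total bytes sent = payload + n_frags * header = 2596 + 3*20 = 2596 + 60 = 2656 B

3, 2656


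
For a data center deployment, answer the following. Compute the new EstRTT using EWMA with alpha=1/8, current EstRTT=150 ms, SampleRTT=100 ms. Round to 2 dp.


Given: EstRTT = 150 ms, SampleRTT = 100 ms, alpha = 1/8
New EstRTT = (1 - alpha) * EstRTT + alpha * SampleRTT
(7/8) * 150 = 131.25
(1/8) * 100 = 12.5
New EstRTT = 131.25 + 12.5 = 143.75 ms -> 143.75 ms (2 dp)

143.75


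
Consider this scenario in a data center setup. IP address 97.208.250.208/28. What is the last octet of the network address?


Given: IP = 97.208.250.208, prefix = /28
Subnet mask = 255.255.255.240
Last octet of IP: 208
Last octet of mask: 240
Network last octet = 208 AND 240 = 208

208


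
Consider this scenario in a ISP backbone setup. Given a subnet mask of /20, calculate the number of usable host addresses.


Given: subnet mask /20
Host bits = 32 - 20 = 12
Total addresses = 2^12 = 4096
Usable hosts = 4096 - 2 (network + broadcast) = 4094

4094


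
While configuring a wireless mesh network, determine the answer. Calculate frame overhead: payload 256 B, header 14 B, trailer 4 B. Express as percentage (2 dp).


Given: payload = 256 B, header = 14 B, trailer = 4 B
Overhead bytes = header + trailer = 14 + 4 = 18
Total frame = payload + overhead = 256 + 18 = 274
Overhead % = 18 / 274 * 100 = 6.5693% -> 6.57% (2 dp)

6.57


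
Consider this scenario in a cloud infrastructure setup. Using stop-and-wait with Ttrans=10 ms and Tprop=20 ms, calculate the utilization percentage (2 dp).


Given: Ttrans = 10 ms, Tprop = 20 ms
RTT = 2 * Tprop = 2 * 20 = 40 ms
U = Ttrans / (Ttrans + RTT)
U = 10 / (10 + 40)
U = 10 / 50 = 0.2
U% = 20.00%

20.00


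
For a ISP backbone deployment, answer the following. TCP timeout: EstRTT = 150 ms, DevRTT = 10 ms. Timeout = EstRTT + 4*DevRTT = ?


Given: EstRTT = 150 ms, DevRTT = 10 ms
Timeout = EstRTT + 4 * DevRTT
4 * DevRTT = 4 * 10 = 40
Timeout = 150 + 40 = 190 ms

190


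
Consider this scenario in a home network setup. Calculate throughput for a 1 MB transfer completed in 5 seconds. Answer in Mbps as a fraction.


Given: file = 1 MB, time = 5 s
File in Mb = 1 * 8 = 8 Mb
Throughput = 8 / 5 Mbps
Throughput = 8/5 Mbps

8/5


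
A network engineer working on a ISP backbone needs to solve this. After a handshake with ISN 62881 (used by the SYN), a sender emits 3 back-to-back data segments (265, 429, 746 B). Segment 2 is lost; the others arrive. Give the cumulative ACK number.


SYN uses sequence number 62881; first data byte = ISN + 1 = 62882.
Segment 1: SEQ = 62882, len = 265 B, covers [62882, 63146]
Segment 2: SEQ = 63147, len = 429 B, covers [63147, 63575] [LOST]
Segment 3: SEQ = 63576, len = 746 B, covers [63576, 64321]
In-order data received: bytes [62882, 63146] (segments 1..1).
Segment 2 missing -> gap begins at byte 63147; later segments buffered out of order.
Cumulative ACK = next expected in-order byte = 62882 + 265 = 63147

63147


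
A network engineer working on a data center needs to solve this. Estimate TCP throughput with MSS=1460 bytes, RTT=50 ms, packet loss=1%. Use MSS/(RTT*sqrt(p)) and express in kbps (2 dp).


Given: MSS = 1460 bytes, RTT = 50 ms, loss = 1%
RTT in seconds = 50 / 1000 = 0.05
Loss rate = 1% = 0.01
sqrt(loss) = sqrt(0.01) = 0.1
Throughput (bytes/s) = 1460 / (0.05 * 0.1) = 292000.0000
Throughput (kbps) = 292000.0000 * 8 / 1000 = 2336.000000 -> 2336.00 kbps (2 dp)

2336.00


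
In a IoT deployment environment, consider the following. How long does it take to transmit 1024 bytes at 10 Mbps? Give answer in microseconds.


Given: packet = 1024 bytes, bandwidth = 10 Mbps
Packet in bits = 1024 * 8 = 8192 bits
Bandwidth = 10 * 10^6 = 10000000 bps
Time = 8192 / 10000000 seconds
Time in us = 8192 * 10^6 / 10000000 = 819.2

819.2


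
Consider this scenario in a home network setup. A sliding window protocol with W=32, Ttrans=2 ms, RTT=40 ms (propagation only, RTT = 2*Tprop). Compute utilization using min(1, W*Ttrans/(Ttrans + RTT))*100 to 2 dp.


Given: W = 32, Ttrans = 2 ms, RTT = 40 ms (= 2 * Tprop, Tprop = 20 ms)
Cycle time = Ttrans + RTT = 2 + 40 = 42 ms (first packet sent until its ACK returns)
W * Ttrans = 32 * 2 = 64 ms of sending per cycle
W * Ttrans / (Ttrans + RTT) = 64 / 42 = 1.523810
U = min(1, 1.523810) = 1.000000
U% = 100.00%

100.00


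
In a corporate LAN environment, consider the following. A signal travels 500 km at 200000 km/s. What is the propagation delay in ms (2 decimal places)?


Given: distance = 500 km, speed = 200000 km/s
Delay = distance / speed = 500 / 200000 seconds
Delay in ms = 500 * 1000 / 200000
Delay = 2.5000 ms
Rounded to 2 dp = 2.50 ms

2.50


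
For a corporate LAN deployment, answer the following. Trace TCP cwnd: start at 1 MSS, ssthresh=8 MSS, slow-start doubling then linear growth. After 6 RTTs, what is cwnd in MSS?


RTT 0: cwnd = 1 MSS (initial)
RTT 1: cwnd = 2 MSS (slow start, doubled)
RTT 2: cwnd = 4 MSS (slow start, doubled)
RTT 3: cwnd = 8 MSS (slow start, doubled)
RTT 4: cwnd = 9 MSS (congestion avoidance, +1)
RTT 5: cwnd = 10 MSS (congestion avoidance, +1)
RTT 6: cwnd = 11 MSS (congestion avoidance, +1)

11


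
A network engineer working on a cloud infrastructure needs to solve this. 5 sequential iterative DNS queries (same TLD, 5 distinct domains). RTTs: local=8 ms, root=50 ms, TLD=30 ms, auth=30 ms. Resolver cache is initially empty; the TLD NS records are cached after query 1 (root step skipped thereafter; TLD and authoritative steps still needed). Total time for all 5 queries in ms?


Lookup 1 (cold cache): local + root + TLD + auth = 8 + 50 + 30 + 30 = 118 ms
Lookups 2..5 (TLD NS cached -> skip root; new domain -> still ask TLD and auth): local + TLD + auth = 8 + 30 + 30 = 68 ms each
Remaining 4 lookups: 4 * 68 = 272 ms
Total = 118 + 272 = 390 ms

390


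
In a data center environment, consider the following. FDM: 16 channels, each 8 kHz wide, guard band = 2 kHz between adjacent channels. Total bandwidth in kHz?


Given: 16 channels, 8 kHz each, guard = 2 kHz
Channel bandwidth = 16 * 8 = 128 kHz
Guard bands = 15 gaps * 2 kHz = 30 kHz
Total = 128 + 30 = 158 kHz

158


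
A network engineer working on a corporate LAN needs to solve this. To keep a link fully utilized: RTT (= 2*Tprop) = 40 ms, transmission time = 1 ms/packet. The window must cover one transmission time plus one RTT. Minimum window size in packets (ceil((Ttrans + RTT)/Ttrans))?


Given: Ttrans = 1 ms, RTT = 40 ms (= 2 * Tprop, Tprop = 20 ms)
Time until first ACK returns = Ttrans + RTT = 1 + 40 = 41 ms
Need W * Ttrans >= Ttrans + RTT  ->  W >= (Ttrans + RTT) / Ttrans
(Ttrans + RTT) / Ttrans = 41 / 1 = 41
W_min = ceil(41) = 41

41


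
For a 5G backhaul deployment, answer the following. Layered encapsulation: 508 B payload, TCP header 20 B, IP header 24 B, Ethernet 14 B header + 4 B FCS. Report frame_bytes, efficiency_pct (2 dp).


TCP segment = 508 + 20 = 528 B
IP packet = 528 + 24 = 552 B
Ethernet frame = 552 + 14 + 4 = 570 B
Efficiency = app / frame = 508 / 570 = 0.891228 = 89.1228% -> 89.12% (2 dp)

570, 89.12


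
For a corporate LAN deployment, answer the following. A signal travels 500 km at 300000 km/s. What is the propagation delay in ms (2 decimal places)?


Given: distance = 500 km, speed = 300000 km/s
Delay = distance / speed = 500 / 300000 seconds
Delay in ms = 500 * 1000 / 300000
Delay = 1.6667 ms
Rounded to 2 dp = 1.67 ms

1.67


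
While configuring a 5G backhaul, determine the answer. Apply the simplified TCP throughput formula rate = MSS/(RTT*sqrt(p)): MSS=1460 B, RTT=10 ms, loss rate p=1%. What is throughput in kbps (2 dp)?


Given: MSS = 1460 bytes, RTT = 10 ms, loss = 1%
RTT in seconds = 10 / 1000 = 0.01
Loss rate = 1% = 0.01
sqrt(loss) = sqrt(0.01) = 0.1
Throughput (bytes/s) = 1460 / (0.01 * 0.1) = 1460000.0000
Throughput (kbps) = 1460000.0000 * 8 / 1000 = 11680.000000 -> 11680.00 kbps (2 dp)

11680.00


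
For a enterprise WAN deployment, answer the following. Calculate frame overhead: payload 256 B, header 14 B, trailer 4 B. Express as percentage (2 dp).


Given: payload = 256 B, header = 14 B, trailer = 4 B
Overhead bytes = header + trailer = 14 + 4 = 18
Total frame = payload + overhead = 256 + 18 = 274
Overhead % = 18 / 274 * 100 = 6.5693% -> 6.57% (2 dp)

6.57


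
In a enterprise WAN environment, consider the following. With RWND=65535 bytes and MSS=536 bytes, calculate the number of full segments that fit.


Given: RWND = 65535 bytes, MSS = 536 bytes
Full segments = floor(RWND / MSS)
Full segments = floor(65535 / 536)
Full segments = floor(122.2668) = 122

122


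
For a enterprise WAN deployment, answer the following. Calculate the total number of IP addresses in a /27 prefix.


Given: CIDR prefix /27
Host bits = 32 - 27 = 5
Total addresses = 2^5 = 32

32


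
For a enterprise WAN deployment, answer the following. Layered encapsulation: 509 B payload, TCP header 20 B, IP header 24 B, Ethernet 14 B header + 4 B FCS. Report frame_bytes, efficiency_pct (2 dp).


TCP segment = 509 + 20 = 529 B
IP packet = 529 + 24 = 553 B
Ethernet frame = 553 + 14 + 4 = 571 B
Efficiency = app / frame = 509 / 571 = 0.891419 = 89.1419% -> 89.14% (2 dp)

571, 89.14


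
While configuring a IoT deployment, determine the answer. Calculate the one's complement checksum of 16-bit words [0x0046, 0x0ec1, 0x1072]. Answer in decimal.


Given words: [0x0046, 0x0ec1, 0x1072]
Step 1: Sum all words
Raw sum = 70 + 3777 + 4210 = 8057
One's complement = ~8057 & 0xFFFF = 57478

57478


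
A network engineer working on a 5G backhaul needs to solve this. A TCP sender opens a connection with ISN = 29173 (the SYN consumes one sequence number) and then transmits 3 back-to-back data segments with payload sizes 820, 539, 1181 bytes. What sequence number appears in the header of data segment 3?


The SYN occupies sequence number ISN = 29173, so the first data byte is ISN + 1 = 29174.
SEQ of data segment i = (ISN + 1) + sum of payload sizes of segments 1..i-1.
Segment 1: SEQ = 29174, payload = 820 bytes
Segment 2: SEQ = 29994, payload = 539 bytes
Segment 3: SEQ = 30533, payload = 1181 bytes
SEQ of segment 3 = 29174 + 820 + 539 = 30533

30533
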